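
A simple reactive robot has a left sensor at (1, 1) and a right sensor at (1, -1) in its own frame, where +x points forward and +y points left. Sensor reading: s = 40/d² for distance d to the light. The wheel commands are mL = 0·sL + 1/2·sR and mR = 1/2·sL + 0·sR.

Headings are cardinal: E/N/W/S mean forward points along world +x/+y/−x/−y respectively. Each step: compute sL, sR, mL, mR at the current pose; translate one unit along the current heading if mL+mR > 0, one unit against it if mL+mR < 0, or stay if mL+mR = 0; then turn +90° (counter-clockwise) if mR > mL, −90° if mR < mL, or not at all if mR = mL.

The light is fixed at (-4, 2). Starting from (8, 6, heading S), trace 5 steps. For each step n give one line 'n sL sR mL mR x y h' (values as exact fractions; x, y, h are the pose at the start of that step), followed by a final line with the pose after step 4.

0 20/89 4/13 2/13 10/89 8 6 S
1 8/25 40/137 20/137 4/25 8 5 W
2 10/37 5/13 5/26 5/37 7 5 S
3 40/101 40/109 20/109 20/101 7 4 W
4 20/61 20/41 10/41 10/61 6 4 S
final 6 3 W

n=0: pose=(8,6,S); sL=20/89, sR=4/13; mL=2/13, mR=10/89; mL+mR=308/1157 → advance +1; mR−mL=-48/1157 → turn -1·90°
n=1: pose=(8,5,W); sL=8/25, sR=40/137; mL=20/137, mR=4/25; mL+mR=1048/3425 → advance +1; mR−mL=48/3425 → turn +1·90°
n=2: pose=(7,5,S); sL=10/37, sR=5/13; mL=5/26, mR=5/37; mL+mR=315/962 → advance +1; mR−mL=-55/962 → turn -1·90°
n=3: pose=(7,4,W); sL=40/101, sR=40/109; mL=20/109, mR=20/101; mL+mR=4200/11009 → advance +1; mR−mL=160/11009 → turn +1·90°
n=4: pose=(6,4,S); sL=20/61, sR=20/41; mL=10/41, mR=10/61; mL+mR=1020/2501 → advance +1; mR−mL=-200/2501 → turn -1·90°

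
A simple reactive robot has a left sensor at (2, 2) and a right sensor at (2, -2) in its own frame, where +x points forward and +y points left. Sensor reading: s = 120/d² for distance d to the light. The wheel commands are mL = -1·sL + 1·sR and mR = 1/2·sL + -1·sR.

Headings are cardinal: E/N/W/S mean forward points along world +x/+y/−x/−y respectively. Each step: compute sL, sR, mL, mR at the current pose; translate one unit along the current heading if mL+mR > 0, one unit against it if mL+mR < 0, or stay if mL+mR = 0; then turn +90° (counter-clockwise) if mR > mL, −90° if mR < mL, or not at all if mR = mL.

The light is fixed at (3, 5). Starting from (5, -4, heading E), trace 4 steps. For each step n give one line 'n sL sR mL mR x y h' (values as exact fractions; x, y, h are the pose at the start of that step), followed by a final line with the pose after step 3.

n=0: pose=(5,-4,E); sL=24/13, sR=120/137; mL=-1728/1781, mR=84/1781; mL+mR=-12/13 → advance -1; mR−mL=1812/1781 → turn +1·90°
n=1: pose=(4,-4,N); sL=12/5, sR=60/29; mL=-48/145, mR=-126/145; mL+mR=-6/5 → advance -1; mR−mL=-78/145 → turn -1·90°
n=2: pose=(4,-5,E); sL=120/73, sR=40/51; mL=-3200/3723, mR=140/3723; mL+mR=-60/73 → advance -1; mR−mL=3340/3723 → turn +1·90°
n=3: pose=(3,-5,N); sL=30/17, sR=30/17; mL=0, mR=-15/17; mL+mR=-15/17 → advance -1; mR−mL=-15/17 → turn -1·90°

0 24/13 120/137 -1728/1781 84/1781 5 -4 E
1 12/5 60/29 -48/145 -126/145 4 -4 N
2 120/73 40/51 -3200/3723 140/3723 4 -5 E
3 30/17 30/17 0 -15/17 3 -5 N
final 3 -6 E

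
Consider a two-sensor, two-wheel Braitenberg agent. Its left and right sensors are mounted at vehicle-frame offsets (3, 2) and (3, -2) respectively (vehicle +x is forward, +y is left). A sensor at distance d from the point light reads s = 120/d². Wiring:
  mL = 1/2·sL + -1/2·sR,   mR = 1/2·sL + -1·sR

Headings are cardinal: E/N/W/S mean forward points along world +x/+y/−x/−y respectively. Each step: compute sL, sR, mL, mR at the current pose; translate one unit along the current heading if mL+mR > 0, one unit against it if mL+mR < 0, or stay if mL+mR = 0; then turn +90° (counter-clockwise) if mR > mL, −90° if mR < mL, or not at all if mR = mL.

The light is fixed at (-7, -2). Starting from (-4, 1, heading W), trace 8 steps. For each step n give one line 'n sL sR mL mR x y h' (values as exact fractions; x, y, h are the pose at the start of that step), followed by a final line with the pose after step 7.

n=0: pose=(-4,1,W); sL=120, sR=24/5; mL=288/5, mR=276/5; mL+mR=564/5 → advance +1; mR−mL=-12/5 → turn -1·90°
n=1: pose=(-5,1,N); sL=10/3, sR=30/13; mL=20/39, mR=-25/39; mL+mR=-5/39 → advance -1; mR−mL=-15/13 → turn -1·90°
n=2: pose=(-5,0,E); sL=120/41, sR=24/5; mL=-192/205, mR=-684/205; mL+mR=-876/205 → advance -1; mR−mL=-12/5 → turn -1·90°
n=3: pose=(-6,0,S); sL=12, sR=60; mL=-24, mR=-54; mL+mR=-78 → advance -1; mR−mL=-30 → turn -1·90°
n=4: pose=(-6,1,W); sL=24, sR=120/29; mL=288/29, mR=228/29; mL+mR=516/29 → advance +1; mR−mL=-60/29 → turn -1·90°
n=5: pose=(-7,1,N); sL=3, sR=3; mL=0, mR=-3/2; mL+mR=-3/2 → advance -1; mR−mL=-3/2 → turn -1·90°
n=6: pose=(-7,0,E); sL=24/5, sR=40/3; mL=-64/15, mR=-164/15; mL+mR=-76/5 → advance -1; mR−mL=-20/3 → turn -1·90°
n=7: pose=(-8,0,S); sL=60, sR=12; mL=24, mR=18; mL+mR=42 → advance +1; mR−mL=-6 → turn -1·90°

0 120 24/5 288/5 276/5 -4 1 W
1 10/3 30/13 20/39 -25/39 -5 1 N
2 120/41 24/5 -192/205 -684/205 -5 0 E
3 12 60 -24 -54 -6 0 S
4 24 120/29 288/29 228/29 -6 1 W
5 3 3 0 -3/2 -7 1 N
6 24/5 40/3 -64/15 -164/15 -7 0 E
7 60 12 24 18 -8 0 S
final -8 -1 W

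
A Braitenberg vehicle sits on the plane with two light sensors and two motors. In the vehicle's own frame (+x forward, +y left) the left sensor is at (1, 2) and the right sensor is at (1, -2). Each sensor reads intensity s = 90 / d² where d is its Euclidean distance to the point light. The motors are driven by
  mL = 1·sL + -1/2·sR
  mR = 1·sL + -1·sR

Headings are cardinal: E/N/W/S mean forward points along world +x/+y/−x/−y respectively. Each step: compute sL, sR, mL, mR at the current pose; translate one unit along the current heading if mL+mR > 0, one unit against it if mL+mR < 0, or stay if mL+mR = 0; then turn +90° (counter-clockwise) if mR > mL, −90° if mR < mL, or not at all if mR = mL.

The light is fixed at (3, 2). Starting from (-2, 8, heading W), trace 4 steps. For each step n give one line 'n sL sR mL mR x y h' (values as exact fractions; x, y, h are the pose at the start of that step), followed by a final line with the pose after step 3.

n=0: pose=(-2,8,W); sL=45/26, sR=9/10; mL=333/260, mR=54/65; mL+mR=549/260 → advance +1; mR−mL=-9/20 → turn -1·90°
n=1: pose=(-3,8,N); sL=90/113, sR=18/13; mL=153/1469, mR=-864/1469; mL+mR=-711/1469 → advance -1; mR−mL=-9/13 → turn -1·90°
n=2: pose=(-3,7,E); sL=45/37, sR=45/17; mL=-135/1258, mR=-900/629; mL+mR=-1935/1258 → advance -1; mR−mL=-45/34 → turn -1·90°
n=3: pose=(-4,7,S); sL=90/41, sR=90/97; mL=6885/3977, mR=5040/3977; mL+mR=11925/3977 → advance +1; mR−mL=-45/97 → turn -1·90°

0 45/26 9/10 333/260 54/65 -2 8 W
1 90/113 18/13 153/1469 -864/1469 -3 8 N
2 45/37 45/17 -135/1258 -900/629 -3 7 E
3 90/41 90/97 6885/3977 5040/3977 -4 7 S
final -4 6 W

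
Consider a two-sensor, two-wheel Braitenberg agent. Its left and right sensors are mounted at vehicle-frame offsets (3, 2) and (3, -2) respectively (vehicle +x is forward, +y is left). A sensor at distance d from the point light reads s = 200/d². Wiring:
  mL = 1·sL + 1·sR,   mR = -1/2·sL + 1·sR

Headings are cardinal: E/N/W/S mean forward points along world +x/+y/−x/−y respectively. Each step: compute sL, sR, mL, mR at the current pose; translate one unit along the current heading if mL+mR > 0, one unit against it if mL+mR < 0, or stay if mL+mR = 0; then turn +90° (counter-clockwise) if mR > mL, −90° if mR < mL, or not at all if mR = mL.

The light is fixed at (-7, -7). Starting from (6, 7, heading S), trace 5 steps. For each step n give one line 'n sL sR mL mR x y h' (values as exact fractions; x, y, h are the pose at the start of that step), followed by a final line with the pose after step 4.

0 100/173 100/121 29400/20933 11250/20933 6 7 S
1 200/221 8/13 336/221 36/221 6 6 W
2 50/89 50/113 10100/10057 1625/10057 5 6 N
3 200/481 200/369 170000/177489 59300/177489 5 7 E
4 100/173 100/121 29400/20933 11250/20933 6 7 S
final 6 6 W

n=0: pose=(6,7,S); sL=100/173, sR=100/121; mL=29400/20933, mR=11250/20933; mL+mR=40650/20933 → advance +1; mR−mL=-150/173 → turn -1·90°
n=1: pose=(6,6,W); sL=200/221, sR=8/13; mL=336/221, mR=36/221; mL+mR=372/221 → advance +1; mR−mL=-300/221 → turn -1·90°
n=2: pose=(5,6,N); sL=50/89, sR=50/113; mL=10100/10057, mR=1625/10057; mL+mR=11725/10057 → advance +1; mR−mL=-75/89 → turn -1·90°
n=3: pose=(5,7,E); sL=200/481, sR=200/369; mL=170000/177489, mR=59300/177489; mL+mR=229300/177489 → advance +1; mR−mL=-300/481 → turn -1·90°
n=4: pose=(6,7,S); sL=100/173, sR=100/121; mL=29400/20933, mR=11250/20933; mL+mR=40650/20933 → advance +1; mR−mL=-150/173 → turn -1·90°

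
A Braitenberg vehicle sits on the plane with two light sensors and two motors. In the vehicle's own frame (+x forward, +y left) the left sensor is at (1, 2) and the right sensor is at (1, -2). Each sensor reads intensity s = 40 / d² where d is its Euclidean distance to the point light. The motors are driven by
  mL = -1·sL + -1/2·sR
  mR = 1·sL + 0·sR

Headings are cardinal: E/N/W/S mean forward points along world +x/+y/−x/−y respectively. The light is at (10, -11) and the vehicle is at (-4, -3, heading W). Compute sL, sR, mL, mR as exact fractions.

40/261 8/65 -3644/16965 40/261

left sensor world pos  = (-5, -5); dL² = 261
right sensor world pos = (-5, -1); dR² = 325
sL = 40/261 = 40/261
sR = 40/325 = 8/65
mL = -1·sL + -1/2·sR = -3644/16965
mR = 1·sL + 0·sR = 40/261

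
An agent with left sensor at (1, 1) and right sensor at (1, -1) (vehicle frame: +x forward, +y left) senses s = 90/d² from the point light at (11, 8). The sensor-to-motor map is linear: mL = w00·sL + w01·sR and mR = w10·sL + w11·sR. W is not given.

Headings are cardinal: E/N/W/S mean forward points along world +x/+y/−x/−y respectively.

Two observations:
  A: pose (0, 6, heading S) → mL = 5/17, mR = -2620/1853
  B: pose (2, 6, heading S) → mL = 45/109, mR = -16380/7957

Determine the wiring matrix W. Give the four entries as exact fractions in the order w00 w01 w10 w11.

obs A: pose=(0,6,S) → sL=90/109, sR=10/17, mL=5/17, mR=-2620/1853
obs B: pose=(2,6,S) → sL=90/73, sR=90/109, mL=45/109, mR=-16380/7957
sensor matrix S = [[90/109, 10/17], [90/73, 90/109]]; det S = -640800/14744321
solve [mL_A; mL_B] = S·[w00; w01] and [mR_A; mR_B] = S·[w10; w11]:
  w00 = 0, w01 = 1/2, w10 = -1, w11 = -1

0 1/2 -1 -1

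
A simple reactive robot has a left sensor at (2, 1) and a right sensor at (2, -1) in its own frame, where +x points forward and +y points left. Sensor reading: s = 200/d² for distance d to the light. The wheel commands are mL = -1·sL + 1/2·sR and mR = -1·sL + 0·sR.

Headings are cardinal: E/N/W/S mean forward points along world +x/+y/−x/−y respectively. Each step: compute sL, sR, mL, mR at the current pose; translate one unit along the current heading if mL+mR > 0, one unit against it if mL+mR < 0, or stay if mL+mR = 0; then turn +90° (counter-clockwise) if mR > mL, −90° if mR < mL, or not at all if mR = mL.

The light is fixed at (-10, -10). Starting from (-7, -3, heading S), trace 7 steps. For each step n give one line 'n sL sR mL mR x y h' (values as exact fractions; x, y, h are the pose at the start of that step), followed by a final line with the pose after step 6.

n=0: pose=(-7,-3,S); sL=200/41, sR=200/29; mL=-1700/1189, mR=-200/41; mL+mR=-7500/1189 → advance -1; mR−mL=-100/29 → turn -1·90°
n=1: pose=(-7,-2,W); sL=4, sR=100/41; mL=-114/41, mR=-4; mL+mR=-278/41 → advance -1; mR−mL=-50/41 → turn -1·90°
n=2: pose=(-6,-2,N); sL=200/109, sR=8/5; mL=-564/545, mR=-200/109; mL+mR=-1564/545 → advance -1; mR−mL=-4/5 → turn -1·90°
n=3: pose=(-6,-3,E); sL=2, sR=25/9; mL=-11/18, mR=-2; mL+mR=-47/18 → advance -1; mR−mL=-25/18 → turn -1·90°
n=4: pose=(-7,-3,S); sL=200/41, sR=200/29; mL=-1700/1189, mR=-200/41; mL+mR=-7500/1189 → advance -1; mR−mL=-100/29 → turn -1·90°
n=5: pose=(-7,-2,W); sL=4, sR=100/41; mL=-114/41, mR=-4; mL+mR=-278/41 → advance -1; mR−mL=-50/41 → turn -1·90°
n=6: pose=(-6,-2,N); sL=200/109, sR=8/5; mL=-564/545, mR=-200/109; mL+mR=-1564/545 → advance -1; mR−mL=-4/5 → turn -1·90°

0 200/41 200/29 -1700/1189 -200/41 -7 -3 S
1 4 100/41 -114/41 -4 -7 -2 W
2 200/109 8/5 -564/545 -200/109 -6 -2 N
3 2 25/9 -11/18 -2 -6 -3 E
4 200/41 200/29 -1700/1189 -200/41 -7 -3 S
5 4 100/41 -114/41 -4 -7 -2 W
6 200/109 8/5 -564/545 -200/109 -6 -2 N
final -6 -3 E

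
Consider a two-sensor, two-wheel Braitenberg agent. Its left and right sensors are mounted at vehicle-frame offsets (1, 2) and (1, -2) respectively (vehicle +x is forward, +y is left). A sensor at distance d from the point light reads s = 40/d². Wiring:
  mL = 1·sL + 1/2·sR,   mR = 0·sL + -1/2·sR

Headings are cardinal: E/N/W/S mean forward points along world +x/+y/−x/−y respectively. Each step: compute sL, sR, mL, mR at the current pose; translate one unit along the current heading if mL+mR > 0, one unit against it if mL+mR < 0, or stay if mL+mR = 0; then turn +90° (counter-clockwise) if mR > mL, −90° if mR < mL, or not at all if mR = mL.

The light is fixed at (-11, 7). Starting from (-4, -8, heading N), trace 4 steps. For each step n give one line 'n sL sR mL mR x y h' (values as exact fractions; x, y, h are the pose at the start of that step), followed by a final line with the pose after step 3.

0 40/221 40/277 15500/61217 -20/277 -4 -8 N
1 5/26 1/8 53/208 -1/16 -4 -7 E
2 8/65 40/261 3388/16965 -20/261 -3 -7 S
3 20/169 20/109 3870/18421 -10/109 -3 -8 W
final -4 -8 N

n=0: pose=(-4,-8,N); sL=40/221, sR=40/277; mL=15500/61217, mR=-20/277; mL+mR=40/221 → advance +1; mR−mL=-19920/61217 → turn -1·90°
n=1: pose=(-4,-7,E); sL=5/26, sR=1/8; mL=53/208, mR=-1/16; mL+mR=5/26 → advance +1; mR−mL=-33/104 → turn -1·90°
n=2: pose=(-3,-7,S); sL=8/65, sR=40/261; mL=3388/16965, mR=-20/261; mL+mR=8/65 → advance +1; mR−mL=-4688/16965 → turn -1·90°
n=3: pose=(-3,-8,W); sL=20/169, sR=20/109; mL=3870/18421, mR=-10/109; mL+mR=20/169 → advance +1; mR−mL=-5560/18421 → turn -1·90°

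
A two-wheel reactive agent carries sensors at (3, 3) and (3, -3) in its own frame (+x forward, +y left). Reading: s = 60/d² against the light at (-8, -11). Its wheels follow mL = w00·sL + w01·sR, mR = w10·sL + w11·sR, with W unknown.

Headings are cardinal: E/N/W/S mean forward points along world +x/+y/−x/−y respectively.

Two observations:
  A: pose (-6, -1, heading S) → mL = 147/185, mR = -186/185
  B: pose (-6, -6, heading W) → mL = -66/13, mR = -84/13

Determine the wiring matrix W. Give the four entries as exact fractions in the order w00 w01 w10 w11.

obs A: pose=(-6,-1,S) → sL=30/37, sR=6/5, mL=147/185, mR=-186/185
obs B: pose=(-6,-6,W) → sL=12, sR=12/13, mL=-66/13, mR=-84/13
sensor matrix S = [[30/37, 6/5], [12, 12/13]]; det S = -32832/2405
solve [mL_A; mL_B] = S·[w00; w01] and [mR_A; mR_B] = S·[w10; w11]:
  w00 = -1/2, w01 = 1, w10 = -1/2, w11 = -1/2

-1/2 1 -1/2 -1/2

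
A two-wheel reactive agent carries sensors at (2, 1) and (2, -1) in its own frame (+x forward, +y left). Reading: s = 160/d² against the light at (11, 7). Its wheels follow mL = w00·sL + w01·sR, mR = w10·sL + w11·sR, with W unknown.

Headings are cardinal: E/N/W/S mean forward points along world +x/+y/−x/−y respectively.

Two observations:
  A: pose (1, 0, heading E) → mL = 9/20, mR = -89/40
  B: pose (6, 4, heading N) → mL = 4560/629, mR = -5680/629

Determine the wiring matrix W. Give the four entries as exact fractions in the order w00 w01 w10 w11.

obs A: pose=(1,0,E) → sL=8/5, sR=5/4, mL=9/20, mR=-89/40
obs B: pose=(6,4,N) → sL=160/37, sR=160/17, mL=4560/629, mR=-5680/629
sensor matrix S = [[8/5, 5/4], [160/37, 160/17]]; det S = 6072/629
solve [mL_A; mL_B] = S·[w00; w01] and [mR_A; mR_B] = S·[w10; w11]:
  w00 = -1/2, w01 = 1, w10 = -1, w11 = -1/2

-1/2 1 -1 -1/2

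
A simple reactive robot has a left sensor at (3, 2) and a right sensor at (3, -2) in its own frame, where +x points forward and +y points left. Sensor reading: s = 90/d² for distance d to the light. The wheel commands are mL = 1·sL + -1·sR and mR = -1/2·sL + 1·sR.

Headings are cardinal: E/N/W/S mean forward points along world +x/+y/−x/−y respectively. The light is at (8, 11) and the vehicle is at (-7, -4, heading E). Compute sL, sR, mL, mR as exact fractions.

left sensor world pos  = (-4, -2); dL² = 313
right sensor world pos = (-4, -6); dR² = 433
sL = 90/313 = 90/313
sR = 90/433 = 90/433
mL = 1·sL + -1·sR = 10800/135529
mR = -1/2·sL + 1·sR = 8685/135529

90/313 90/433 10800/135529 8685/135529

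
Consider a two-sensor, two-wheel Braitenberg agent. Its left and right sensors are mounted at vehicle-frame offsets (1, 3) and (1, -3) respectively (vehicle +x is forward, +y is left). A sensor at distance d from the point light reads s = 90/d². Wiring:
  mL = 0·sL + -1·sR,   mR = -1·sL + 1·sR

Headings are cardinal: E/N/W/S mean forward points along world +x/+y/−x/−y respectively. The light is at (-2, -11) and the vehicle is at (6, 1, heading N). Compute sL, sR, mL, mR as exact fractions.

left sensor world pos  = (3, 2); dL² = 194
right sensor world pos = (9, 2); dR² = 290
sL = 90/194 = 45/97
sR = 90/290 = 9/29
mL = 0·sL + -1·sR = -9/29
mR = -1·sL + 1·sR = -432/2813

45/97 9/29 -9/29 -432/2813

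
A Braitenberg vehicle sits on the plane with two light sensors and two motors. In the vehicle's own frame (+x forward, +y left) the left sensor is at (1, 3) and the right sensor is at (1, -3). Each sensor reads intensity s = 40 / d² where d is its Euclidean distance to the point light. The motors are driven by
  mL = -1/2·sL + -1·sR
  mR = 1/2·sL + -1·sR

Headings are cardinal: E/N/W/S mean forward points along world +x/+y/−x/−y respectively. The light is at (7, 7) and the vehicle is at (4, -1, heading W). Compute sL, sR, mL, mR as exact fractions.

left sensor world pos  = (3, -4); dL² = 137
right sensor world pos = (3, 2); dR² = 41
sL = 40/137 = 40/137
sR = 40/41 = 40/41
mL = -1/2·sL + -1·sR = -6300/5617
mR = 1/2·sL + -1·sR = -4660/5617

40/137 40/41 -6300/5617 -4660/5617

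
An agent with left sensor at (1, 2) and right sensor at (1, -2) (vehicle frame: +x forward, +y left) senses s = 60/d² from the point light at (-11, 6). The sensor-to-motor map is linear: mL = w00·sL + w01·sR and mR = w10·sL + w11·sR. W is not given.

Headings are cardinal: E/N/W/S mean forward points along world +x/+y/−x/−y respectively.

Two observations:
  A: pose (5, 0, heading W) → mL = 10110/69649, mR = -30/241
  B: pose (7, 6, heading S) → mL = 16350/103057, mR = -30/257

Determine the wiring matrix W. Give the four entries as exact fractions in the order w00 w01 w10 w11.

-1/2 1 0 -1/2

obs A: pose=(5,0,W) → sL=60/289, sR=60/241, mL=10110/69649, mR=-30/241
obs B: pose=(7,6,S) → sL=60/401, sR=60/257, mL=16350/103057, mR=-30/257
sensor matrix S = [[60/289, 60/241], [60/401, 60/257]]; det S = 80524800/7177816993
solve [mL_A; mL_B] = S·[w00; w01] and [mR_A; mR_B] = S·[w10; w11]:
  w00 = -1/2, w01 = 1, w10 = 0, w11 = -1/2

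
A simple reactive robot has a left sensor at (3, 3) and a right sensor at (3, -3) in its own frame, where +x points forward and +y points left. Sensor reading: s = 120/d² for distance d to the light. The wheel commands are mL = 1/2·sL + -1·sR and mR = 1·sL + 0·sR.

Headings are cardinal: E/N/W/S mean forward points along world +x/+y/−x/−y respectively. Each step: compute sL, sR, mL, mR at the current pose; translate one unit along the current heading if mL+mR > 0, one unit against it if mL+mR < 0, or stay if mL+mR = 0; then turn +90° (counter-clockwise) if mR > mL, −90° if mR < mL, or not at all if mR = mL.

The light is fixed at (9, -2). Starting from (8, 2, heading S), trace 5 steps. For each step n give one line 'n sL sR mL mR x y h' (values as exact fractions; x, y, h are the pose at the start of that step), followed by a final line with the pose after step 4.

0 24 120/17 84/17 24 8 2 S
1 3 30 -57/2 3 8 1 E
2 120/61 120/37 -5100/2257 120/61 7 1 N
3 60/13 12/5 -6/65 60/13 7 0 W
4 120 120/37 2100/37 120 6 0 S
final 6 -1 E

n=0: pose=(8,2,S); sL=24, sR=120/17; mL=84/17, mR=24; mL+mR=492/17 → advance +1; mR−mL=324/17 → turn +1·90°
n=1: pose=(8,1,E); sL=3, sR=30; mL=-57/2, mR=3; mL+mR=-51/2 → advance -1; mR−mL=63/2 → turn +1·90°
n=2: pose=(7,1,N); sL=120/61, sR=120/37; mL=-5100/2257, mR=120/61; mL+mR=-660/2257 → advance -1; mR−mL=9540/2257 → turn +1·90°
n=3: pose=(7,0,W); sL=60/13, sR=12/5; mL=-6/65, mR=60/13; mL+mR=294/65 → advance +1; mR−mL=306/65 → turn +1·90°
n=4: pose=(6,0,S); sL=120, sR=120/37; mL=2100/37, mR=120; mL+mR=6540/37 → advance +1; mR−mL=2340/37 → turn +1·90°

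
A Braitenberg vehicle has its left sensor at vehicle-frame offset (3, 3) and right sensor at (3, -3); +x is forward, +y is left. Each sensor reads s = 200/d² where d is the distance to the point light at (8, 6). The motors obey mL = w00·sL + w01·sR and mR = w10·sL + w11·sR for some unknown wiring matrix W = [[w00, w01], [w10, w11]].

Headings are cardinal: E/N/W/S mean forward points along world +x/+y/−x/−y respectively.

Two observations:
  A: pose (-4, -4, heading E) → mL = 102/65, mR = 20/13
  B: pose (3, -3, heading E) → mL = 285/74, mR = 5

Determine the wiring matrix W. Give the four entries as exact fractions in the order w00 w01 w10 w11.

1/2 1 1 0

obs A: pose=(-4,-4,E) → sL=20/13, sR=4/5, mL=102/65, mR=20/13
obs B: pose=(3,-3,E) → sL=5, sR=50/37, mL=285/74, mR=5
sensor matrix S = [[20/13, 4/5], [5, 50/37]]; det S = -924/481
solve [mL_A; mL_B] = S·[w00; w01] and [mR_A; mR_B] = S·[w10; w11]:
  w00 = 1/2, w01 = 1, w10 = 1, w11 = 0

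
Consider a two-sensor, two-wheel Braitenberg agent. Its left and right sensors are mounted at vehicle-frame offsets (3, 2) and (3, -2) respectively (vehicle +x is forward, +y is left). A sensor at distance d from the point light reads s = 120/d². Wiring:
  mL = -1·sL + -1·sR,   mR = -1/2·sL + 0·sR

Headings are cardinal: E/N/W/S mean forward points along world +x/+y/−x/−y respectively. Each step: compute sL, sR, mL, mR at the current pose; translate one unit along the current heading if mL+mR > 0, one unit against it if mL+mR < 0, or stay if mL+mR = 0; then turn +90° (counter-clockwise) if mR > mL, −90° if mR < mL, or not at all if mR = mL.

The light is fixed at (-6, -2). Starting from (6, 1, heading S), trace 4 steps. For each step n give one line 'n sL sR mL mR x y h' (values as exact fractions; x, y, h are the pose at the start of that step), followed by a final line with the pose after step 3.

n=0: pose=(6,1,S); sL=30/49, sR=6/5; mL=-444/245, mR=-15/49; mL+mR=-519/245 → advance -1; mR−mL=369/245 → turn +1·90°
n=1: pose=(6,2,E); sL=40/87, sR=120/229; mL=-19600/19923, mR=-20/87; mL+mR=-8060/6641 → advance -1; mR−mL=15020/19923 → turn +1·90°
n=2: pose=(5,2,N); sL=12/13, sR=60/109; mL=-2088/1417, mR=-6/13; mL+mR=-2742/1417 → advance -1; mR−mL=1434/1417 → turn +1·90°
n=3: pose=(5,1,W); sL=24/13, sR=120/89; mL=-3696/1157, mR=-12/13; mL+mR=-4764/1157 → advance -1; mR−mL=2628/1157 → turn +1·90°

0 30/49 6/5 -444/245 -15/49 6 1 S
1 40/87 120/229 -19600/19923 -20/87 6 2 E
2 12/13 60/109 -2088/1417 -6/13 5 2 N
3 24/13 120/89 -3696/1157 -12/13 5 1 W
final 6 1 S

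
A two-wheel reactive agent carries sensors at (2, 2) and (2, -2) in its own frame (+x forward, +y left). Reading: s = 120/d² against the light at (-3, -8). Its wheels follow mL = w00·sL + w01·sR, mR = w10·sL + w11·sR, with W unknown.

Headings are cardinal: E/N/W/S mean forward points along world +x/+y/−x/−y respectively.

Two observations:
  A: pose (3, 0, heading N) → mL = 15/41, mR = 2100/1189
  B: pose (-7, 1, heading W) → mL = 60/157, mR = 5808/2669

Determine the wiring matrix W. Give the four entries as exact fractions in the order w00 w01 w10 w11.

obs A: pose=(3,0,N) → sL=30/29, sR=30/41, mL=15/41, mR=2100/1189
obs B: pose=(-7,1,W) → sL=24/17, sR=120/157, mL=60/157, mR=5808/2669
sensor matrix S = [[30/29, 30/41], [24/17, 120/157]]; det S = -768960/3173441
solve [mL_A; mL_B] = S·[w00; w01] and [mR_A; mR_B] = S·[w10; w11]:
  w00 = 0, w01 = 1/2, w10 = 1, w11 = 1

0 1/2 1 1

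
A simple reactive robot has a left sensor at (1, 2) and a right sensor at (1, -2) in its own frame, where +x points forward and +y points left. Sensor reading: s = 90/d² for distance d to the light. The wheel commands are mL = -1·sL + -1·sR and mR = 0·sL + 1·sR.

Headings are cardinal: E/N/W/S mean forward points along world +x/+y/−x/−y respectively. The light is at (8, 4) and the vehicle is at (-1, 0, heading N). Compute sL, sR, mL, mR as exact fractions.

left sensor world pos  = (-3, 1); dL² = 130
right sensor world pos = (1, 1); dR² = 58
sL = 90/130 = 9/13
sR = 90/58 = 45/29
mL = -1·sL + -1·sR = -846/377
mR = 0·sL + 1·sR = 45/29

9/13 45/29 -846/377 45/29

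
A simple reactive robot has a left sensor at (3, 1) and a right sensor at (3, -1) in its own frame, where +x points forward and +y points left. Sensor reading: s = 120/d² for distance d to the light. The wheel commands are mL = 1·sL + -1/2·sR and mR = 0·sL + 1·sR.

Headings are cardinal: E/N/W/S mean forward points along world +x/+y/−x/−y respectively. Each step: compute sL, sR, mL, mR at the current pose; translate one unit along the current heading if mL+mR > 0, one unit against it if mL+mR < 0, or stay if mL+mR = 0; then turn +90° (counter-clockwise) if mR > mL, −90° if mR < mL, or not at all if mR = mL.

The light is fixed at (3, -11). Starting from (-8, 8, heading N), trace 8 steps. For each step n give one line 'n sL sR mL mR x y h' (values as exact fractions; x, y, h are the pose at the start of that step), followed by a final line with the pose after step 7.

n=0: pose=(-8,8,N); sL=30/157, sR=15/73; mL=2025/22922, mR=15/73; mL+mR=6735/22922 → advance +1; mR−mL=2685/22922 → turn +1·90°
n=1: pose=(-8,9,W); sL=120/557, sR=120/637; mL=43020/354809, mR=120/637; mL+mR=109860/354809 → advance +1; mR−mL=23820/354809 → turn +1·90°
n=2: pose=(-9,9,S); sL=12/41, sR=60/229; mL=1518/9389, mR=60/229; mL+mR=3978/9389 → advance +1; mR−mL=942/9389 → turn +1·90°
n=3: pose=(-9,8,E); sL=120/481, sR=8/27; mL=1316/12987, mR=8/27; mL+mR=5164/12987 → advance +1; mR−mL=844/4329 → turn +1·90°
n=4: pose=(-8,8,N); sL=30/157, sR=15/73; mL=2025/22922, mR=15/73; mL+mR=6735/22922 → advance +1; mR−mL=2685/22922 → turn +1·90°
n=5: pose=(-8,9,W); sL=120/557, sR=120/637; mL=43020/354809, mR=120/637; mL+mR=109860/354809 → advance +1; mR−mL=23820/354809 → turn +1·90°
n=6: pose=(-9,9,S); sL=12/41, sR=60/229; mL=1518/9389, mR=60/229; mL+mR=3978/9389 → advance +1; mR−mL=942/9389 → turn +1·90°
n=7: pose=(-9,8,E); sL=120/481, sR=8/27; mL=1316/12987, mR=8/27; mL+mR=5164/12987 → advance +1; mR−mL=844/4329 → turn +1·90°

0 30/157 15/73 2025/22922 15/73 -8 8 N
1 120/557 120/637 43020/354809 120/637 -8 9 W
2 12/41 60/229 1518/9389 60/229 -9 9 S
3 120/481 8/27 1316/12987 8/27 -9 8 E
4 30/157 15/73 2025/22922 15/73 -8 8 N
5 120/557 120/637 43020/354809 120/637 -8 9 W
6 12/41 60/229 1518/9389 60/229 -9 9 S
7 120/481 8/27 1316/12987 8/27 -9 8 E
final -8 8 N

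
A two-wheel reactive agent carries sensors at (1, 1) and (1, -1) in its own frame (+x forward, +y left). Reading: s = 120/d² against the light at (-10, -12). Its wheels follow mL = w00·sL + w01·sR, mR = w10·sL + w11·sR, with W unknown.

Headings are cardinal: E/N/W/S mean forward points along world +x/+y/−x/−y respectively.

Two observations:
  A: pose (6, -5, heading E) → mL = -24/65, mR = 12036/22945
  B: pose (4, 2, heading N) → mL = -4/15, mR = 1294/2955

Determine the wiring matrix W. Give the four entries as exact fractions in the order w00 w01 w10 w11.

obs A: pose=(6,-5,E) → sL=120/353, sR=24/65, mL=-24/65, mR=12036/22945
obs B: pose=(4,2,N) → sL=60/197, sR=4/15, mL=-4/15, mR=1294/2955
sensor matrix S = [[120/353, 24/65], [60/197, 4/15]]; det S = -19712/904033
solve [mL_A; mL_B] = S·[w00; w01] and [mR_A; mR_B] = S·[w10; w11]:
  w00 = 0, w01 = -1, w10 = 1, w11 = 1/2

0 -1 1 1/2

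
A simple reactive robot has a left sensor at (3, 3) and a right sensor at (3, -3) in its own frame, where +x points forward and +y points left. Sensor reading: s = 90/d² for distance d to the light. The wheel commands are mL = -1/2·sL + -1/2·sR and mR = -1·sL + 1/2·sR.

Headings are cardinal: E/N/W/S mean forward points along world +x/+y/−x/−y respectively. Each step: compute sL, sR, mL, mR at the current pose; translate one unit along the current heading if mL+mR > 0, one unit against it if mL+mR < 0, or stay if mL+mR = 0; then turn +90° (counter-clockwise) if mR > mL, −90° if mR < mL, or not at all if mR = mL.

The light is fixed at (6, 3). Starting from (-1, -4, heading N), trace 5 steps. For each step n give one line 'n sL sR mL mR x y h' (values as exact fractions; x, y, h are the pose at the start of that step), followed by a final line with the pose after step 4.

n=0: pose=(-1,-4,N); sL=45/58, sR=45/16; mL=-1665/928, mR=585/928; mL+mR=-135/116 → advance -1; mR−mL=1125/464 → turn +1·90°
n=1: pose=(-1,-5,W); sL=90/221, sR=18/25; mL=-3114/5525, mR=-261/5525; mL+mR=-135/221 → advance -1; mR−mL=2853/5525 → turn +1·90°
n=2: pose=(0,-5,S); sL=9/13, sR=45/101; mL=-747/1313, mR=-1233/2626; mL+mR=-27/26 → advance -1; mR−mL=261/2626 → turn +1·90°
n=3: pose=(0,-4,E); sL=18/5, sR=90/109; mL=-1206/545, mR=-1737/545; mL+mR=-27/5 → advance -1; mR−mL=-531/545 → turn -1·90°
n=4: pose=(-1,-4,S); sL=45/58, sR=9/20; mL=-711/1160, mR=-639/1160; mL+mR=-135/116 → advance -1; mR−mL=9/145 → turn +1·90°

0 45/58 45/16 -1665/928 585/928 -1 -4 N
1 90/221 18/25 -3114/5525 -261/5525 -1 -5 W
2 9/13 45/101 -747/1313 -1233/2626 0 -5 S
3 18/5 90/109 -1206/545 -1737/545 0 -4 E
4 45/58 9/20 -711/1160 -639/1160 -1 -4 S
final -1 -3 E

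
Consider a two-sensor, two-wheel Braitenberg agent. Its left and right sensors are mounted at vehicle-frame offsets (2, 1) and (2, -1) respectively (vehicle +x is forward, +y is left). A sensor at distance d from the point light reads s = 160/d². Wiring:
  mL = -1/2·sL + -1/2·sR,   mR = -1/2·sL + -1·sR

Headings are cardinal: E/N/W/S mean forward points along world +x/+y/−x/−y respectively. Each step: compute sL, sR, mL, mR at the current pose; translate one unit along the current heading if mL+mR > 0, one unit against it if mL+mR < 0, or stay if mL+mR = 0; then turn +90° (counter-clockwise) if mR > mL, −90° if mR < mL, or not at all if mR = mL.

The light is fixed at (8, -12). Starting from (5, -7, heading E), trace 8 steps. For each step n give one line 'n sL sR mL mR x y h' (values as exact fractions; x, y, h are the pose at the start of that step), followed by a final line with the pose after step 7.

n=0: pose=(5,-7,E); sL=160/37, sR=160/17; mL=-4320/629, mR=-7280/629; mL+mR=-11600/629 → advance -1; mR−mL=-80/17 → turn -1·90°
n=1: pose=(4,-7,S); sL=80/9, sR=80/17; mL=-1040/153, mR=-1400/153; mL+mR=-2440/153 → advance -1; mR−mL=-40/17 → turn -1·90°
n=2: pose=(4,-6,W); sL=160/61, sR=32/17; mL=-2336/1037, mR=-3312/1037; mL+mR=-5648/1037 → advance -1; mR−mL=-16/17 → turn -1·90°
n=3: pose=(5,-6,N); sL=2, sR=40/17; mL=-37/17, mR=-57/17; mL+mR=-94/17 → advance -1; mR−mL=-20/17 → turn -1·90°
n=4: pose=(5,-7,E); sL=160/37, sR=160/17; mL=-4320/629, mR=-7280/629; mL+mR=-11600/629 → advance -1; mR−mL=-80/17 → turn -1·90°
n=5: pose=(4,-7,S); sL=80/9, sR=80/17; mL=-1040/153, mR=-1400/153; mL+mR=-2440/153 → advance -1; mR−mL=-40/17 → turn -1·90°
n=6: pose=(4,-6,W); sL=160/61, sR=32/17; mL=-2336/1037, mR=-3312/1037; mL+mR=-5648/1037 → advance -1; mR−mL=-16/17 → turn -1·90°
n=7: pose=(5,-6,N); sL=2, sR=40/17; mL=-37/17, mR=-57/17; mL+mR=-94/17 → advance -1; mR−mL=-20/17 → turn -1·90°

0 160/37 160/17 -4320/629 -7280/629 5 -7 E
1 80/9 80/17 -1040/153 -1400/153 4 -7 S
2 160/61 32/17 -2336/1037 -3312/1037 4 -6 W
3 2 40/17 -37/17 -57/17 5 -6 N
4 160/37 160/17 -4320/629 -7280/629 5 -7 E
5 80/9 80/17 -1040/153 -1400/153 4 -7 S
6 160/61 32/17 -2336/1037 -3312/1037 4 -6 W
7 2 40/17 -37/17 -57/17 5 -6 N
final 5 -7 E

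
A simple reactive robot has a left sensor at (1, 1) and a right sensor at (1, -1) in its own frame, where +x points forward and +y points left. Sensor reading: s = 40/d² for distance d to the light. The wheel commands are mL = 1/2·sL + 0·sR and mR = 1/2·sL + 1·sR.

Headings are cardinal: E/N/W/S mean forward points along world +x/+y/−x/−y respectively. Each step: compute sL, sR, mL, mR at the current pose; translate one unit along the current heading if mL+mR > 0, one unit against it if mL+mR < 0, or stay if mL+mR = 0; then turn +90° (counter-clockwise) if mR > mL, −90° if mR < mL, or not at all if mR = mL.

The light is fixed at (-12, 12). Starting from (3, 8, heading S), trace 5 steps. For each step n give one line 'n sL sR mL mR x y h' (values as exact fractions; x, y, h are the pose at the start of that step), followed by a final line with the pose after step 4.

n=0: pose=(3,8,S); sL=40/281, sR=40/221; mL=20/281, mR=15660/62101; mL+mR=20080/62101 → advance +1; mR−mL=40/221 → turn +1·90°
n=1: pose=(3,7,E); sL=5/34, sR=10/73; mL=5/68, mR=1045/4964; mL+mR=705/2482 → advance +1; mR−mL=10/73 → turn +1·90°
n=2: pose=(4,7,N); sL=40/241, sR=8/61; mL=20/241, mR=3148/14701; mL+mR=4368/14701 → advance +1; mR−mL=8/61 → turn +1·90°
n=3: pose=(4,8,W); sL=4/25, sR=20/117; mL=2/25, mR=734/2925; mL+mR=968/2925 → advance +1; mR−mL=20/117 → turn +1·90°
n=4: pose=(3,8,S); sL=40/281, sR=40/221; mL=20/281, mR=15660/62101; mL+mR=20080/62101 → advance +1; mR−mL=40/221 → turn +1·90°

0 40/281 40/221 20/281 15660/62101 3 8 S
1 5/34 10/73 5/68 1045/4964 3 7 E
2 40/241 8/61 20/241 3148/14701 4 7 N
3 4/25 20/117 2/25 734/2925 4 8 W
4 40/281 40/221 20/281 15660/62101 3 8 S
final 3 7 E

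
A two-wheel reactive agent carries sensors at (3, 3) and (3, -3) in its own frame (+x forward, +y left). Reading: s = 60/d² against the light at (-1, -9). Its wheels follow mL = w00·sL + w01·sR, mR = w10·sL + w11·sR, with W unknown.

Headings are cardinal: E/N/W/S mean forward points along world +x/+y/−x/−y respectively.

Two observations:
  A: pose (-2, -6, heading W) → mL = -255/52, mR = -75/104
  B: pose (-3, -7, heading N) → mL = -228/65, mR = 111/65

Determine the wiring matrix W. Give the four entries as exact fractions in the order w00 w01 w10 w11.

-1 -1 -1/2 1

obs A: pose=(-2,-6,W) → sL=15/4, sR=15/13, mL=-255/52, mR=-75/104
obs B: pose=(-3,-7,N) → sL=6/5, sR=30/13, mL=-228/65, mR=111/65
sensor matrix S = [[15/4, 15/13], [6/5, 30/13]]; det S = 189/26
solve [mL_A; mL_B] = S·[w00; w01] and [mR_A; mR_B] = S·[w10; w11]:
  w00 = -1, w01 = -1, w10 = -1/2, w11 = 1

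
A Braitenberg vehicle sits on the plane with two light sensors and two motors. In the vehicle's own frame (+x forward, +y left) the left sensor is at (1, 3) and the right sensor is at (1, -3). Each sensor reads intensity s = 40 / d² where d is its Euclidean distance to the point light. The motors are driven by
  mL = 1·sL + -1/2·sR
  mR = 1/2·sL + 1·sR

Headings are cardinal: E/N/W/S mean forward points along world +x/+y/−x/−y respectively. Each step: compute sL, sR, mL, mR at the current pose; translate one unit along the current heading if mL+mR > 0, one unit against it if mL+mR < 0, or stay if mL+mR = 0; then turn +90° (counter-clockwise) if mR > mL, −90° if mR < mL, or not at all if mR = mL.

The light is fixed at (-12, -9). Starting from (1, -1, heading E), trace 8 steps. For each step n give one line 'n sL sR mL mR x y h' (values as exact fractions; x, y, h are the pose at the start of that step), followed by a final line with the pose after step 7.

0 40/317 40/221 2500/70057 17100/70057 1 -1 E
1 20/101 4/37 538/3737 774/3737 2 -1 N
2 8/41 40/313 1684/12833 2892/12833 2 0 W
3 1/8 10/41 1/328 201/656 1 0 S
4 40/317 40/221 2500/70057 17100/70057 1 -1 E
5 20/101 4/37 538/3737 774/3737 2 -1 N
6 8/41 40/313 1684/12833 2892/12833 2 0 W
7 1/8 10/41 1/328 201/656 1 0 S
final 1 -1 E

n=0: pose=(1,-1,E); sL=40/317, sR=40/221; mL=2500/70057, mR=17100/70057; mL+mR=19600/70057 → advance +1; mR−mL=14600/70057 → turn +1·90°
n=1: pose=(2,-1,N); sL=20/101, sR=4/37; mL=538/3737, mR=774/3737; mL+mR=1312/3737 → advance +1; mR−mL=236/3737 → turn +1·90°
n=2: pose=(2,0,W); sL=8/41, sR=40/313; mL=1684/12833, mR=2892/12833; mL+mR=4576/12833 → advance +1; mR−mL=1208/12833 → turn +1·90°
n=3: pose=(1,0,S); sL=1/8, sR=10/41; mL=1/328, mR=201/656; mL+mR=203/656 → advance +1; mR−mL=199/656 → turn +1·90°
n=4: pose=(1,-1,E); sL=40/317, sR=40/221; mL=2500/70057, mR=17100/70057; mL+mR=19600/70057 → advance +1; mR−mL=14600/70057 → turn +1·90°
n=5: pose=(2,-1,N); sL=20/101, sR=4/37; mL=538/3737, mR=774/3737; mL+mR=1312/3737 → advance +1; mR−mL=236/3737 → turn +1·90°
n=6: pose=(2,0,W); sL=8/41, sR=40/313; mL=1684/12833, mR=2892/12833; mL+mR=4576/12833 → advance +1; mR−mL=1208/12833 → turn +1·90°
n=7: pose=(1,0,S); sL=1/8, sR=10/41; mL=1/328, mR=201/656; mL+mR=203/656 → advance +1; mR−mL=199/656 → turn +1·90°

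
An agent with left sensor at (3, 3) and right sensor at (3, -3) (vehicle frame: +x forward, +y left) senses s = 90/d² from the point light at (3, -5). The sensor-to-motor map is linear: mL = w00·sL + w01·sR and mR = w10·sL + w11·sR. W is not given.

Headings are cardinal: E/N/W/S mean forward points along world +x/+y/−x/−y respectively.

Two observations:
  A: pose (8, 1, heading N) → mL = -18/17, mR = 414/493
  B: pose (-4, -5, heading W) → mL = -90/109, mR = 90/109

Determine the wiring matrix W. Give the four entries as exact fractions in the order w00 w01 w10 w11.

-1 0 1/2 1/2

obs A: pose=(8,1,N) → sL=18/17, sR=18/29, mL=-18/17, mR=414/493
obs B: pose=(-4,-5,W) → sL=90/109, sR=90/109, mL=-90/109, mR=90/109
sensor matrix S = [[18/17, 18/29], [90/109, 90/109]]; det S = 19440/53737
solve [mL_A; mL_B] = S·[w00; w01] and [mR_A; mR_B] = S·[w10; w11]:
  w00 = -1, w01 = 0, w10 = 1/2, w11 = 1/2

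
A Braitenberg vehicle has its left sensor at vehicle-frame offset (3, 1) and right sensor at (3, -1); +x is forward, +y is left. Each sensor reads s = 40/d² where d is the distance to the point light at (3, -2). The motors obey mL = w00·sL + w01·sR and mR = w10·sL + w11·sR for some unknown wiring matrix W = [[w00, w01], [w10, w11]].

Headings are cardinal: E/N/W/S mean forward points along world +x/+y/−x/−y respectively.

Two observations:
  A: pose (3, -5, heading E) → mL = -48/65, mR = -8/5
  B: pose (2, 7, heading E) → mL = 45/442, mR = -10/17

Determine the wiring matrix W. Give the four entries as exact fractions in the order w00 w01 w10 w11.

obs A: pose=(3,-5,E) → sL=40/13, sR=8/5, mL=-48/65, mR=-8/5
obs B: pose=(2,7,E) → sL=5/13, sR=10/17, mL=45/442, mR=-10/17
sensor matrix S = [[40/13, 8/5], [5/13, 10/17]]; det S = 264/221
solve [mL_A; mL_B] = S·[w00; w01] and [mR_A; mR_B] = S·[w10; w11]:
  w00 = -1/2, w01 = 1/2, w10 = 0, w11 = -1

-1/2 1/2 0 -1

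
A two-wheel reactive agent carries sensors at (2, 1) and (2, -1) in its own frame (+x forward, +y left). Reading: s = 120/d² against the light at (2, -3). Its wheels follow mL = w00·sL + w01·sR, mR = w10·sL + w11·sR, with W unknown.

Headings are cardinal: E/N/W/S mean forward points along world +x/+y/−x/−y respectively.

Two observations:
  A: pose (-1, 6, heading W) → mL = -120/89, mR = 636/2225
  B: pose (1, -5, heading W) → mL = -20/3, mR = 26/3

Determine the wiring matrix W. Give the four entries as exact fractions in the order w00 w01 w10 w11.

-1 0 -1/2 1

obs A: pose=(-1,6,W) → sL=120/89, sR=24/25, mL=-120/89, mR=636/2225
obs B: pose=(1,-5,W) → sL=20/3, sR=12, mL=-20/3, mR=26/3
sensor matrix S = [[120/89, 24/25], [20/3, 12]]; det S = 4352/445
solve [mL_A; mL_B] = S·[w00; w01] and [mR_A; mR_B] = S·[w10; w11]:
  w00 = -1, w01 = 0, w10 = -1/2, w11 = 1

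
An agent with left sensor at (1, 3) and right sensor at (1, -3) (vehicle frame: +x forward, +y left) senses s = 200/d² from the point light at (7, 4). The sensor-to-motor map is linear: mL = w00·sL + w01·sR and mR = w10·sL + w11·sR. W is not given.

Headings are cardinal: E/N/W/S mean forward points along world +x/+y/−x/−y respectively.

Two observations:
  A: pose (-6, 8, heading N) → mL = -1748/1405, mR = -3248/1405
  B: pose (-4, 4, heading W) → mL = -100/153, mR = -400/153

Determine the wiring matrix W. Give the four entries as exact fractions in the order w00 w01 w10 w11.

1/2 -1 -1 -1

obs A: pose=(-6,8,N) → sL=200/281, sR=8/5, mL=-1748/1405, mR=-3248/1405
obs B: pose=(-4,4,W) → sL=200/153, sR=200/153, mL=-100/153, mR=-400/153
sensor matrix S = [[200/281, 8/5], [200/153, 200/153]]; det S = -16640/14331
solve [mL_A; mL_B] = S·[w00; w01] and [mR_A; mR_B] = S·[w10; w11]:
  w00 = 1/2, w01 = -1, w10 = -1, w11 = -1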